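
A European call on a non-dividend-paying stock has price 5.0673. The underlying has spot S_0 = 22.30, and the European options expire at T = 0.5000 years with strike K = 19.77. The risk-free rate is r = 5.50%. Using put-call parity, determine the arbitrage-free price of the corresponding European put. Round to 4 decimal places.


Answer: Put price = 2.0010

Derivation:
Put-call parity: C - P = S_0 * exp(-qT) - K * exp(-rT).
S_0 * exp(-qT) = 22.3000 * 1.00000000 = 22.30000000
K * exp(-rT) = 19.7700 * 0.97287468 = 19.23373247
P = C - S*exp(-qT) + K*exp(-rT)
P = 5.0673 - 22.30000000 + 19.23373247 = 2.0010


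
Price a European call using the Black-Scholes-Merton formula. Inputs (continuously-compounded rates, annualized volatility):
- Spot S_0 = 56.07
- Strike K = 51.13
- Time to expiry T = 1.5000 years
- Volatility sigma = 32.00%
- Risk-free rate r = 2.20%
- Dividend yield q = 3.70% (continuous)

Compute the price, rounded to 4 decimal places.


Answer: Price = 9.8735

Derivation:
d1 = (ln(S/K) + (r - q + 0.5*sigma^2) * T) / (sigma * sqrt(T)) = 0.37387761
d2 = d1 - sigma * sqrt(T) = -0.01804074
exp(-rT) = 0.96753856; exp(-qT) = 0.94601202
C = S_0 * exp(-qT) * N(d1) - K * exp(-rT) * N(d2)
N(d1) = 0.64575231; N(d2) = 0.49280317
C = 56.0700 * 0.94601202 * 0.64575231 - 51.1300 * 0.96753856 * 0.49280317 = 9.8735


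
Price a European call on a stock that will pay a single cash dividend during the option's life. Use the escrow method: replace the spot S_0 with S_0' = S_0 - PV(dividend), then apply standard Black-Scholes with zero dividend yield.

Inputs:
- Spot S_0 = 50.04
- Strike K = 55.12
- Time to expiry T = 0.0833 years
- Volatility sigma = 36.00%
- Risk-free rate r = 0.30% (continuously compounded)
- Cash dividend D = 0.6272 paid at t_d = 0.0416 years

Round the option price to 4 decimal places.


Answer: Price = 0.4103

Derivation:
PV(D) = D * exp(-r * t_d) = 0.6272 * 0.99987521 = 0.62712173
S_0' = S_0 - PV(D) = 50.0400 - 0.62712173 = 49.41287827
d1 = (ln(S_0'/K) + (r + sigma^2/2)*T) / (sigma*sqrt(T)) = -0.99760872
d2 = d1 - sigma*sqrt(T) = -1.10151099
exp(-rT) = 0.99975013
N(d1) = 0.15923456; N(d2) = 0.13533716
C = S_0' * N(d1) - K * exp(-rT) * N(d2) = 49.41287827 * 0.15923456 - 55.1200 * 0.99975013 * 0.13533716 = 0.4103


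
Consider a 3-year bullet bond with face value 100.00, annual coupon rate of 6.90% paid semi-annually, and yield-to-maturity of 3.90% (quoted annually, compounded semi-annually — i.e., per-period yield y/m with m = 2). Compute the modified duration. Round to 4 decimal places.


Answer: Modified duration = 2.7188

Derivation:
Coupon per period c = face * coupon_rate / m = 3.450000
Periods per year m = 2; per-period yield y/m = 0.019500
Number of cashflows N = 6
Cashflows (t years, CF_t, discount factor 1/(1+y/m)^(m*t), PV):
  t = 0.5000: CF_t = 3.450000, DF = 0.980873, PV = 3.384012
  t = 1.0000: CF_t = 3.450000, DF = 0.962112, PV = 3.319286
  t = 1.5000: CF_t = 3.450000, DF = 0.943709, PV = 3.255798
  t = 2.0000: CF_t = 3.450000, DF = 0.925659, PV = 3.193524
  t = 2.5000: CF_t = 3.450000, DF = 0.907954, PV = 3.132441
  t = 3.0000: CF_t = 103.450000, DF = 0.890588, PV = 92.131282
Price P = sum_t PV_t = 108.416342
First compute Macaulay numerator sum_t t * PV_t:
  t * PV_t at t = 0.5000: 1.692006
  t * PV_t at t = 1.0000: 3.319286
  t * PV_t at t = 1.5000: 4.883696
  t * PV_t at t = 2.0000: 6.387048
  t * PV_t at t = 2.5000: 7.831103
  t * PV_t at t = 3.0000: 276.393846
Macaulay duration D = 300.506985 / 108.416342 = 2.771787
Modified duration = D / (1 + y/m) = 2.771787 / (1 + 0.019500) = 2.718771


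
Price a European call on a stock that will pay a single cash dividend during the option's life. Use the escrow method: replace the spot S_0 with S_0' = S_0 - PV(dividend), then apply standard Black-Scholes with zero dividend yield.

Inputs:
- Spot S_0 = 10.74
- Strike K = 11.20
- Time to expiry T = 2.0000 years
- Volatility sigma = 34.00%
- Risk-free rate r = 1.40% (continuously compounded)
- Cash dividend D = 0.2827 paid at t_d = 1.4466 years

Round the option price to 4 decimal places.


PV(D) = D * exp(-r * t_d) = 0.2827 * 0.97995130 = 0.27703223
S_0' = S_0 - PV(D) = 10.7400 - 0.27703223 = 10.46296777
d1 = (ln(S_0'/K) + (r + sigma^2/2)*T) / (sigma*sqrt(T)) = 0.15707829
d2 = d1 - sigma*sqrt(T) = -0.32375432
exp(-rT) = 0.97238837
N(d1) = 0.56240843; N(d2) = 0.37306202
C = S_0' * N(d1) - K * exp(-rT) * N(d2) = 10.46296777 * 0.56240843 - 11.2000 * 0.97238837 * 0.37306202 = 1.8215

Answer: Price = 1.8215


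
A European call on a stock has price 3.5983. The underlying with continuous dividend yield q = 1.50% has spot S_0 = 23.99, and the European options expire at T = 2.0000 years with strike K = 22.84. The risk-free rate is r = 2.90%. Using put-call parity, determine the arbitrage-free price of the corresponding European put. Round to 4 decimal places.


Answer: Put price = 1.8703

Derivation:
Put-call parity: C - P = S_0 * exp(-qT) - K * exp(-rT).
S_0 * exp(-qT) = 23.9900 * 0.97044553 = 23.28098835
K * exp(-rT) = 22.8400 * 0.94364995 = 21.55296480
P = C - S*exp(-qT) + K*exp(-rT)
P = 3.5983 - 23.28098835 + 21.55296480 = 1.8703


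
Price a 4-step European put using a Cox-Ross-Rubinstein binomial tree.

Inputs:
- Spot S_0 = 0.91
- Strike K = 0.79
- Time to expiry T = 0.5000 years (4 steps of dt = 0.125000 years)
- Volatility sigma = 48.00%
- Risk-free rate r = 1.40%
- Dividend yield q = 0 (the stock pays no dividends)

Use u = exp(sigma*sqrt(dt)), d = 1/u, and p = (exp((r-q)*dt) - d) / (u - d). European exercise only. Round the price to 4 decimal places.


dt = T/N = 0.125000
u = exp(sigma*sqrt(dt)) = 1.184956; d = 1/u = 0.843913
p = (exp((r-q)*dt) - d) / (u - d) = 0.462811
Discount per step: exp(-r*dt) = 0.998252
Stock lattice S(k, i) with i counting down-moves:
  k=0: S(0,0) = 0.9100
  k=1: S(1,0) = 1.0783; S(1,1) = 0.7680
  k=2: S(2,0) = 1.2777; S(2,1) = 0.9100; S(2,2) = 0.6481
  k=3: S(3,0) = 1.5141; S(3,1) = 1.0783; S(3,2) = 0.7680; S(3,3) = 0.5469
  k=4: S(4,0) = 1.7941; S(4,1) = 1.2777; S(4,2) = 0.9100; S(4,3) = 0.6481; S(4,4) = 0.4616
Terminal payoffs V(N, i) = max(K - S_T, 0):
  V(4,0) = 0.000000; V(4,1) = 0.000000; V(4,2) = 0.000000; V(4,3) = 0.141908; V(4,4) = 0.328435
Backward induction: V(k, i) = exp(-r*dt) * [p * V(k+1, i) + (1-p) * V(k+1, i+1)].
  V(3,0) = exp(-r*dt) * [p*0.000000 + (1-p)*0.000000] = 0.000000
  V(3,1) = exp(-r*dt) * [p*0.000000 + (1-p)*0.000000] = 0.000000
  V(3,2) = exp(-r*dt) * [p*0.000000 + (1-p)*0.141908] = 0.076098
  V(3,3) = exp(-r*dt) * [p*0.141908 + (1-p)*0.328435] = 0.241685
  V(2,0) = exp(-r*dt) * [p*0.000000 + (1-p)*0.000000] = 0.000000
  V(2,1) = exp(-r*dt) * [p*0.000000 + (1-p)*0.076098] = 0.040807
  V(2,2) = exp(-r*dt) * [p*0.076098 + (1-p)*0.241685] = 0.164761
  V(1,0) = exp(-r*dt) * [p*0.000000 + (1-p)*0.040807] = 0.021883
  V(1,1) = exp(-r*dt) * [p*0.040807 + (1-p)*0.164761] = 0.107206
  V(0,0) = exp(-r*dt) * [p*0.021883 + (1-p)*0.107206] = 0.067599

Answer: Price = V(0,0) = 0.0676


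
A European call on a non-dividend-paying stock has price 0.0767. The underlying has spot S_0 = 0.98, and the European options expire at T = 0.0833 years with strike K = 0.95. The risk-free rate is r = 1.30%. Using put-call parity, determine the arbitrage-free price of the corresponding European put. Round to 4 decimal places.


Put-call parity: C - P = S_0 * exp(-qT) - K * exp(-rT).
S_0 * exp(-qT) = 0.9800 * 1.00000000 = 0.98000000
K * exp(-rT) = 0.9500 * 0.99891769 = 0.94897180
P = C - S*exp(-qT) + K*exp(-rT)
P = 0.0767 - 0.98000000 + 0.94897180 = 0.0457

Answer: Put price = 0.0457


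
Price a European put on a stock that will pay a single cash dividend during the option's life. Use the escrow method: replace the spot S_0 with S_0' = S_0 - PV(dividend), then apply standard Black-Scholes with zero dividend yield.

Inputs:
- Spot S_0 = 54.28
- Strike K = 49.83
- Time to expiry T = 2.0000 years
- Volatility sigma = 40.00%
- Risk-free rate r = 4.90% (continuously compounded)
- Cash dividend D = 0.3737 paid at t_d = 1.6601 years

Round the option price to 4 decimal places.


PV(D) = D * exp(-r * t_d) = 0.3737 * 0.92187568 = 0.34450494
S_0' = S_0 - PV(D) = 54.2800 - 0.34450494 = 53.93549506
d1 = (ln(S_0'/K) + (r + sigma^2/2)*T) / (sigma*sqrt(T)) = 0.59604078
d2 = d1 - sigma*sqrt(T) = 0.03035536
exp(-rT) = 0.90664890
N(-d1) = 0.27557399; N(-d2) = 0.48789182
P = K * exp(-rT) * N(-d2) - S_0' * N(-d1) = 49.8300 * 0.90664890 * 0.48789182 - 53.93549506 * 0.27557399 = 7.1789

Answer: Price = 7.1789


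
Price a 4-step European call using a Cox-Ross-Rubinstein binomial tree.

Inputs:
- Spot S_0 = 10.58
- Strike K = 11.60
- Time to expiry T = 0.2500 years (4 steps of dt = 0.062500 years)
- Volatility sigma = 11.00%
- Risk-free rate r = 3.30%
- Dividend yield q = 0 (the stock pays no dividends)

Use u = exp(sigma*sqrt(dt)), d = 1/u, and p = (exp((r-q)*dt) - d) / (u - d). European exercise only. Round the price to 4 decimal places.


Answer: Price = V(0,0) = 0.0165

Derivation:
dt = T/N = 0.062500
u = exp(sigma*sqrt(dt)) = 1.027882; d = 1/u = 0.972875
p = (exp((r-q)*dt) - d) / (u - d) = 0.530659
Discount per step: exp(-r*dt) = 0.997940
Stock lattice S(k, i) with i counting down-moves:
  k=0: S(0,0) = 10.5800
  k=1: S(1,0) = 10.8750; S(1,1) = 10.2930
  k=2: S(2,0) = 11.1782; S(2,1) = 10.5800; S(2,2) = 10.0138
  k=3: S(3,0) = 11.4899; S(3,1) = 10.8750; S(3,2) = 10.2930; S(3,3) = 9.7422
  k=4: S(4,0) = 11.8102; S(4,1) = 11.1782; S(4,2) = 10.5800; S(4,3) = 10.0138; S(4,4) = 9.4779
Terminal payoffs V(N, i) = max(S_T - K, 0):
  V(4,0) = 0.210222; V(4,1) = 0.000000; V(4,2) = 0.000000; V(4,3) = 0.000000; V(4,4) = 0.000000
Backward induction: V(k, i) = exp(-r*dt) * [p * V(k+1, i) + (1-p) * V(k+1, i+1)].
  V(3,0) = exp(-r*dt) * [p*0.210222 + (1-p)*0.000000] = 0.111326
  V(3,1) = exp(-r*dt) * [p*0.000000 + (1-p)*0.000000] = 0.000000
  V(3,2) = exp(-r*dt) * [p*0.000000 + (1-p)*0.000000] = 0.000000
  V(3,3) = exp(-r*dt) * [p*0.000000 + (1-p)*0.000000] = 0.000000
  V(2,0) = exp(-r*dt) * [p*0.111326 + (1-p)*0.000000] = 0.058955
  V(2,1) = exp(-r*dt) * [p*0.000000 + (1-p)*0.000000] = 0.000000
  V(2,2) = exp(-r*dt) * [p*0.000000 + (1-p)*0.000000] = 0.000000
  V(1,0) = exp(-r*dt) * [p*0.058955 + (1-p)*0.000000] = 0.031220
  V(1,1) = exp(-r*dt) * [p*0.000000 + (1-p)*0.000000] = 0.000000
  V(0,0) = exp(-r*dt) * [p*0.031220 + (1-p)*0.000000] = 0.016533


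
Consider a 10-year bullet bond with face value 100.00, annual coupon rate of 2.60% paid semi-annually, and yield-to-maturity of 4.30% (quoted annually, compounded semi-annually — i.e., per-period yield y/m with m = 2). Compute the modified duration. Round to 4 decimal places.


Answer: Modified duration = 8.5768

Derivation:
Coupon per period c = face * coupon_rate / m = 1.300000
Periods per year m = 2; per-period yield y/m = 0.021500
Number of cashflows N = 20
Cashflows (t years, CF_t, discount factor 1/(1+y/m)^(m*t), PV):
  t = 0.5000: CF_t = 1.300000, DF = 0.978953, PV = 1.272638
  t = 1.0000: CF_t = 1.300000, DF = 0.958348, PV = 1.245852
  t = 1.5000: CF_t = 1.300000, DF = 0.938177, PV = 1.219630
  t = 2.0000: CF_t = 1.300000, DF = 0.918431, PV = 1.193960
  t = 2.5000: CF_t = 1.300000, DF = 0.899100, PV = 1.168830
  t = 3.0000: CF_t = 1.300000, DF = 0.880177, PV = 1.144229
  t = 3.5000: CF_t = 1.300000, DF = 0.861651, PV = 1.120146
  t = 4.0000: CF_t = 1.300000, DF = 0.843515, PV = 1.096570
  t = 4.5000: CF_t = 1.300000, DF = 0.825762, PV = 1.073490
  t = 5.0000: CF_t = 1.300000, DF = 0.808381, PV = 1.050896
  t = 5.5000: CF_t = 1.300000, DF = 0.791367, PV = 1.028777
  t = 6.0000: CF_t = 1.300000, DF = 0.774711, PV = 1.007124
  t = 6.5000: CF_t = 1.300000, DF = 0.758405, PV = 0.985926
  t = 7.0000: CF_t = 1.300000, DF = 0.742442, PV = 0.965175
  t = 7.5000: CF_t = 1.300000, DF = 0.726816, PV = 0.944861
  t = 8.0000: CF_t = 1.300000, DF = 0.711518, PV = 0.924974
  t = 8.5000: CF_t = 1.300000, DF = 0.696543, PV = 0.905505
  t = 9.0000: CF_t = 1.300000, DF = 0.681882, PV = 0.886447
  t = 9.5000: CF_t = 1.300000, DF = 0.667530, PV = 0.867789
  t = 10.0000: CF_t = 101.300000, DF = 0.653480, PV = 66.197567
Price P = sum_t PV_t = 86.300389
First compute Macaulay numerator sum_t t * PV_t:
  t * PV_t at t = 0.5000: 0.636319
  t * PV_t at t = 1.0000: 1.245852
  t * PV_t at t = 1.5000: 1.829446
  t * PV_t at t = 2.0000: 2.387921
  t * PV_t at t = 2.5000: 2.922076
  t * PV_t at t = 3.0000: 3.432688
  t * PV_t at t = 3.5000: 3.920512
  t * PV_t at t = 4.0000: 4.386280
  t * PV_t at t = 4.5000: 4.830705
  t * PV_t at t = 5.0000: 5.254479
  t * PV_t at t = 5.5000: 5.658274
  t * PV_t at t = 6.0000: 6.042743
  t * PV_t at t = 6.5000: 6.408522
  t * PV_t at t = 7.0000: 6.756226
  t * PV_t at t = 7.5000: 7.086455
  t * PV_t at t = 8.0000: 7.399790
  t * PV_t at t = 8.5000: 7.696796
  t * PV_t at t = 9.0000: 7.978021
  t * PV_t at t = 9.5000: 8.243999
  t * PV_t at t = 10.0000: 661.975667
Macaulay duration D = 756.092772 / 86.300389 = 8.761175
Modified duration = D / (1 + y/m) = 8.761175 / (1 + 0.021500) = 8.576774


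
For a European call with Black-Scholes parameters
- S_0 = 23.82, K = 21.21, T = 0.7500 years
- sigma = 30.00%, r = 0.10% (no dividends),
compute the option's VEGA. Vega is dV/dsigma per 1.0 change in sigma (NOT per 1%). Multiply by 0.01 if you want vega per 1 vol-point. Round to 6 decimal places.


d1 = 0.5794779795; d2 = 0.3196703584
phi(d1) = 0.3372820019; exp(-qT) = 1.0000000000; exp(-rT) = 0.9992502812
Vega = S * exp(-qT) * phi(d1) * sqrt(T) = 23.8200 * 1.0000000000 * 0.3372820019 * 0.8660254038 = 6.957698

Answer: Vega = 6.957698


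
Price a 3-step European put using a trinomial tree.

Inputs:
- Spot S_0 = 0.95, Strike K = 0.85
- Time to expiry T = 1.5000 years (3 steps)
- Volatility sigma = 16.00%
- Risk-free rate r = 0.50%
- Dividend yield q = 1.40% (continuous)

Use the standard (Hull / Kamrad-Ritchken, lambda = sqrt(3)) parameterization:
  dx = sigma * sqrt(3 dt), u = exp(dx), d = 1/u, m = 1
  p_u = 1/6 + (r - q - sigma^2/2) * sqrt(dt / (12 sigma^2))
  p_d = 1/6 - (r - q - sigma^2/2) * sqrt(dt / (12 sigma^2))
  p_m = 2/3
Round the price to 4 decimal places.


dt = T/N = 0.500000; dx = sigma*sqrt(3*dt) = 0.195959
u = exp(dx) = 1.216477; d = 1/u = 0.822046
p_u = 0.138855, p_m = 0.666667, p_d = 0.194479
Discount per step: exp(-r*dt) = 0.997503
Stock lattice S(k, j) with j the centered position index:
  k=0: S(0,+0) = 0.9500
  k=1: S(1,-1) = 0.7809; S(1,+0) = 0.9500; S(1,+1) = 1.1557
  k=2: S(2,-2) = 0.6420; S(2,-1) = 0.7809; S(2,+0) = 0.9500; S(2,+1) = 1.1557; S(2,+2) = 1.4058
  k=3: S(3,-3) = 0.5277; S(3,-2) = 0.6420; S(3,-1) = 0.7809; S(3,+0) = 0.9500; S(3,+1) = 1.1557; S(3,+2) = 1.4058; S(3,+3) = 1.7102
Terminal payoffs V(N, j) = max(K - S_T, 0):
  V(3,-3) = 0.322270; V(3,-2) = 0.208029; V(3,-1) = 0.069056; V(3,+0) = 0.000000; V(3,+1) = 0.000000; V(3,+2) = 0.000000; V(3,+3) = 0.000000
Backward induction: V(k, j) = exp(-r*dt) * [p_u * V(k+1, j+1) + p_m * V(k+1, j) + p_d * V(k+1, j-1)]
  V(2,-2) = exp(-r*dt) * [p_u*0.069056 + p_m*0.208029 + p_d*0.322270] = 0.210423
  V(2,-1) = exp(-r*dt) * [p_u*0.000000 + p_m*0.069056 + p_d*0.208029] = 0.086279
  V(2,+0) = exp(-r*dt) * [p_u*0.000000 + p_m*0.000000 + p_d*0.069056] = 0.013396
  V(2,+1) = exp(-r*dt) * [p_u*0.000000 + p_m*0.000000 + p_d*0.000000] = 0.000000
  V(2,+2) = exp(-r*dt) * [p_u*0.000000 + p_m*0.000000 + p_d*0.000000] = 0.000000
  V(1,-1) = exp(-r*dt) * [p_u*0.013396 + p_m*0.086279 + p_d*0.210423] = 0.100052
  V(1,+0) = exp(-r*dt) * [p_u*0.000000 + p_m*0.013396 + p_d*0.086279] = 0.025646
  V(1,+1) = exp(-r*dt) * [p_u*0.000000 + p_m*0.000000 + p_d*0.013396] = 0.002599
  V(0,+0) = exp(-r*dt) * [p_u*0.002599 + p_m*0.025646 + p_d*0.100052] = 0.036824

Answer: Price = V(0,0) = 0.0368


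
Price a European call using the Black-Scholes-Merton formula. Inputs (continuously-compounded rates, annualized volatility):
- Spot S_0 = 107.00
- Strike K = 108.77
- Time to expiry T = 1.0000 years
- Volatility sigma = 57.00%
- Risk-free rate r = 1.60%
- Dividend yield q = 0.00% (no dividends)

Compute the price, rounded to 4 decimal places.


Answer: Price = 23.9892

Derivation:
d1 = (ln(S/K) + (r - q + 0.5*sigma^2) * T) / (sigma * sqrt(T)) = 0.28428644
d2 = d1 - sigma * sqrt(T) = -0.28571356
exp(-rT) = 0.98412732; exp(-qT) = 1.00000000
C = S_0 * exp(-qT) * N(d1) - K * exp(-rT) * N(d2)
N(d1) = 0.61190456; N(d2) = 0.38754876
C = 107.0000 * 1.00000000 * 0.61190456 - 108.7700 * 0.98412732 * 0.38754876 = 23.9892


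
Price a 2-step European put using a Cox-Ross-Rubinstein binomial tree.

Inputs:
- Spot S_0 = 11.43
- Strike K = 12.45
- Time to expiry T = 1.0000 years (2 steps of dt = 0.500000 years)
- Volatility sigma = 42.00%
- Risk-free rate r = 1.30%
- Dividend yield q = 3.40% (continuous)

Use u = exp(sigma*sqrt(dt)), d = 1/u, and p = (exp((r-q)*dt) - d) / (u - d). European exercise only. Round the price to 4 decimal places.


dt = T/N = 0.500000
u = exp(sigma*sqrt(dt)) = 1.345795; d = 1/u = 0.743055
p = (exp((r-q)*dt) - d) / (u - d) = 0.408965
Discount per step: exp(-r*dt) = 0.993521
Stock lattice S(k, i) with i counting down-moves:
  k=0: S(0,0) = 11.4300
  k=1: S(1,0) = 15.3824; S(1,1) = 8.4931
  k=2: S(2,0) = 20.7016; S(2,1) = 11.4300; S(2,2) = 6.3109
Terminal payoffs V(N, i) = max(K - S_T, 0):
  V(2,0) = 0.000000; V(2,1) = 1.020000; V(2,2) = 6.139141
Backward induction: V(k, i) = exp(-r*dt) * [p * V(k+1, i) + (1-p) * V(k+1, i+1)].
  V(1,0) = exp(-r*dt) * [p*0.000000 + (1-p)*1.020000] = 0.598949
  V(1,1) = exp(-r*dt) * [p*1.020000 + (1-p)*6.139141] = 4.019378
  V(0,0) = exp(-r*dt) * [p*0.598949 + (1-p)*4.019378] = 2.603563

Answer: Price = V(0,0) = 2.6036


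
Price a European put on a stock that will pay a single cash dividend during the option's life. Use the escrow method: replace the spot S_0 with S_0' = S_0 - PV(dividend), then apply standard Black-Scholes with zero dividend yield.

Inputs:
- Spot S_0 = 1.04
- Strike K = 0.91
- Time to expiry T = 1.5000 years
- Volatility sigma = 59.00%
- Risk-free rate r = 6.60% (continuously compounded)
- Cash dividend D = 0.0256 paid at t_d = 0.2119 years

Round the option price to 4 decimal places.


PV(D) = D * exp(-r * t_d) = 0.0256 * 0.98611194 = 0.02524447
S_0' = S_0 - PV(D) = 1.0400 - 0.02524447 = 1.01475553
d1 = (ln(S_0'/K) + (r + sigma^2/2)*T) / (sigma*sqrt(T)) = 0.64909182
d2 = d1 - sigma*sqrt(T) = -0.07350765
exp(-rT) = 0.90574271
N(-d1) = 0.25813951; N(-d2) = 0.52929892
P = K * exp(-rT) * N(-d2) - S_0' * N(-d1) = 0.9100 * 0.90574271 * 0.52929892 - 1.01475553 * 0.25813951 = 0.1743

Answer: Price = 0.1743


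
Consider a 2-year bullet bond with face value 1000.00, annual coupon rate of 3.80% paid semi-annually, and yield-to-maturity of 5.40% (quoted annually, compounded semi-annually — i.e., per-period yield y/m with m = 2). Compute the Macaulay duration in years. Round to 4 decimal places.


Answer: Macaulay duration = 1.9438 years

Derivation:
Coupon per period c = face * coupon_rate / m = 19.000000
Periods per year m = 2; per-period yield y/m = 0.027000
Number of cashflows N = 4
Cashflows (t years, CF_t, discount factor 1/(1+y/m)^(m*t), PV):
  t = 0.5000: CF_t = 19.000000, DF = 0.973710, PV = 18.500487
  t = 1.0000: CF_t = 19.000000, DF = 0.948111, PV = 18.014106
  t = 1.5000: CF_t = 19.000000, DF = 0.923185, PV = 17.540512
  t = 2.0000: CF_t = 1019.000000, DF = 0.898914, PV = 915.993537
Price P = sum_t PV_t = 970.048642
Macaulay numerator sum_t t * PV_t:
  t * PV_t at t = 0.5000: 9.250243
  t * PV_t at t = 1.0000: 18.014106
  t * PV_t at t = 1.5000: 26.310768
  t * PV_t at t = 2.0000: 1831.987075
Macaulay duration D = (sum_t t * PV_t) / P = 1885.562193 / 970.048642 = 1.943781


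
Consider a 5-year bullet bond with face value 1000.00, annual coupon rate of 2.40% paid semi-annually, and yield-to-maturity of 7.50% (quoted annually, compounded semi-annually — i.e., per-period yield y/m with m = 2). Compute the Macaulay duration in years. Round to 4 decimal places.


Coupon per period c = face * coupon_rate / m = 12.000000
Periods per year m = 2; per-period yield y/m = 0.037500
Number of cashflows N = 10
Cashflows (t years, CF_t, discount factor 1/(1+y/m)^(m*t), PV):
  t = 0.5000: CF_t = 12.000000, DF = 0.963855, PV = 11.566265
  t = 1.0000: CF_t = 12.000000, DF = 0.929017, PV = 11.148207
  t = 1.5000: CF_t = 12.000000, DF = 0.895438, PV = 10.745260
  t = 2.0000: CF_t = 12.000000, DF = 0.863073, PV = 10.356877
  t = 2.5000: CF_t = 12.000000, DF = 0.831878, PV = 9.982532
  t = 3.0000: CF_t = 12.000000, DF = 0.801810, PV = 9.621718
  t = 3.5000: CF_t = 12.000000, DF = 0.772829, PV = 9.273945
  t = 4.0000: CF_t = 12.000000, DF = 0.744895, PV = 8.938742
  t = 4.5000: CF_t = 12.000000, DF = 0.717971, PV = 8.615655
  t = 5.0000: CF_t = 1012.000000, DF = 0.692020, PV = 700.324724
Price P = sum_t PV_t = 790.573925
Macaulay numerator sum_t t * PV_t:
  t * PV_t at t = 0.5000: 5.783133
  t * PV_t at t = 1.0000: 11.148207
  t * PV_t at t = 1.5000: 16.117890
  t * PV_t at t = 2.0000: 20.713754
  t * PV_t at t = 2.5000: 24.956330
  t * PV_t at t = 3.0000: 28.865153
  t * PV_t at t = 3.5000: 32.458807
  t * PV_t at t = 4.0000: 35.754968
  t * PV_t at t = 4.5000: 38.770447
  t * PV_t at t = 5.0000: 3501.623619
Macaulay duration D = (sum_t t * PV_t) / P = 3716.192309 / 790.573925 = 4.700626

Answer: Macaulay duration = 4.7006 years


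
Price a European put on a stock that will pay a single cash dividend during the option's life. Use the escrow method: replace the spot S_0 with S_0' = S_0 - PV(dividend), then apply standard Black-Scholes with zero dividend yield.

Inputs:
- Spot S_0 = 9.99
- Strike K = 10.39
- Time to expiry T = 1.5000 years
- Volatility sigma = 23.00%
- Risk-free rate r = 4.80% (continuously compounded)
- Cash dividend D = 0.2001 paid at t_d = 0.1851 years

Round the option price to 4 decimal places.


PV(D) = D * exp(-r * t_d) = 0.2001 * 0.99115455 = 0.19833003
S_0' = S_0 - PV(D) = 9.9900 - 0.19833003 = 9.79166997
d1 = (ln(S_0'/K) + (r + sigma^2/2)*T) / (sigma*sqrt(T)) = 0.18588864
d2 = d1 - sigma*sqrt(T) = -0.09580268
exp(-rT) = 0.93053090
N(-d1) = 0.42626605; N(-d2) = 0.53816136
P = K * exp(-rT) * N(-d2) - S_0' * N(-d1) = 10.3900 * 0.93053090 * 0.53816136 - 9.79166997 * 0.42626605 = 1.0292

Answer: Price = 1.0292


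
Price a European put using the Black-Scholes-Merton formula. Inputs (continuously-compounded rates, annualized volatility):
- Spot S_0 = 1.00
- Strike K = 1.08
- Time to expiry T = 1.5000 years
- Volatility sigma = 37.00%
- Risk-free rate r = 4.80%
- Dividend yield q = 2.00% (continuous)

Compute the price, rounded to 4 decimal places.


Answer: Price = 0.1948

Derivation:
d1 = (ln(S/K) + (r - q + 0.5*sigma^2) * T) / (sigma * sqrt(T)) = 0.14942761
d2 = d1 - sigma * sqrt(T) = -0.30372799
exp(-rT) = 0.93053090; exp(-qT) = 0.97044553
P = K * exp(-rT) * N(-d2) - S_0 * exp(-qT) * N(-d1)
N(-d1) = 0.44060811; N(-d2) = 0.61933243
P = 1.0800 * 0.93053090 * 0.61933243 - 1.0000 * 0.97044553 * 0.44060811 = 0.1948


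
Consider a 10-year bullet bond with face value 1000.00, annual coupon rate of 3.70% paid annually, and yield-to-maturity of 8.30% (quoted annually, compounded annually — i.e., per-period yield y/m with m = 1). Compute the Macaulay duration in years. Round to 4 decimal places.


Coupon per period c = face * coupon_rate / m = 37.000000
Periods per year m = 1; per-period yield y/m = 0.083000
Number of cashflows N = 10
Cashflows (t years, CF_t, discount factor 1/(1+y/m)^(m*t), PV):
  t = 1.0000: CF_t = 37.000000, DF = 0.923361, PV = 34.164358
  t = 2.0000: CF_t = 37.000000, DF = 0.852596, PV = 31.546037
  t = 3.0000: CF_t = 37.000000, DF = 0.787254, PV = 29.128382
  t = 4.0000: CF_t = 37.000000, DF = 0.726919, PV = 26.896012
  t = 5.0000: CF_t = 37.000000, DF = 0.671209, PV = 24.834730
  t = 6.0000: CF_t = 37.000000, DF = 0.619768, PV = 22.931422
  t = 7.0000: CF_t = 37.000000, DF = 0.572270, PV = 21.173981
  t = 8.0000: CF_t = 37.000000, DF = 0.528412, PV = 19.551229
  t = 9.0000: CF_t = 37.000000, DF = 0.487915, PV = 18.052843
  t = 10.0000: CF_t = 1037.000000, DF = 0.450521, PV = 467.190701
Price P = sum_t PV_t = 695.469697
Macaulay numerator sum_t t * PV_t:
  t * PV_t at t = 1.0000: 34.164358
  t * PV_t at t = 2.0000: 63.092074
  t * PV_t at t = 3.0000: 87.385145
  t * PV_t at t = 4.0000: 107.584050
  t * PV_t at t = 5.0000: 124.173649
  t * PV_t at t = 6.0000: 137.588531
  t * PV_t at t = 7.0000: 148.217870
  t * PV_t at t = 8.0000: 156.409835
  t * PV_t at t = 9.0000: 162.475590
  t * PV_t at t = 10.0000: 4671.907012
Macaulay duration D = (sum_t t * PV_t) / P = 5692.998115 / 695.469697 = 8.185832

Answer: Macaulay duration = 8.1858 years


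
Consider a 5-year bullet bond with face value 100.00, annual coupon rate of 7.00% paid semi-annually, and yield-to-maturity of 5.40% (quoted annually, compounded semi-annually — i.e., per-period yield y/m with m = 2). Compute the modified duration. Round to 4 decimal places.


Coupon per period c = face * coupon_rate / m = 3.500000
Periods per year m = 2; per-period yield y/m = 0.027000
Number of cashflows N = 10
Cashflows (t years, CF_t, discount factor 1/(1+y/m)^(m*t), PV):
  t = 0.5000: CF_t = 3.500000, DF = 0.973710, PV = 3.407984
  t = 1.0000: CF_t = 3.500000, DF = 0.948111, PV = 3.318388
  t = 1.5000: CF_t = 3.500000, DF = 0.923185, PV = 3.231147
  t = 2.0000: CF_t = 3.500000, DF = 0.898914, PV = 3.146200
  t = 2.5000: CF_t = 3.500000, DF = 0.875282, PV = 3.063485
  t = 3.0000: CF_t = 3.500000, DF = 0.852270, PV = 2.982946
  t = 3.5000: CF_t = 3.500000, DF = 0.829864, PV = 2.904524
  t = 4.0000: CF_t = 3.500000, DF = 0.808047, PV = 2.828163
  t = 4.5000: CF_t = 3.500000, DF = 0.786803, PV = 2.753811
  t = 5.0000: CF_t = 103.500000, DF = 0.766118, PV = 79.293194
Price P = sum_t PV_t = 106.929842
First compute Macaulay numerator sum_t t * PV_t:
  t * PV_t at t = 0.5000: 1.703992
  t * PV_t at t = 1.0000: 3.318388
  t * PV_t at t = 1.5000: 4.846720
  t * PV_t at t = 2.0000: 6.292399
  t * PV_t at t = 2.5000: 7.658714
  t * PV_t at t = 3.0000: 8.948838
  t * PV_t at t = 3.5000: 10.165833
  t * PV_t at t = 4.0000: 11.312654
  t * PV_t at t = 4.5000: 12.392147
  t * PV_t at t = 5.0000: 396.465972
Macaulay duration D = 463.105657 / 106.929842 = 4.330930
Modified duration = D / (1 + y/m) = 4.330930 / (1 + 0.027000) = 4.217069

Answer: Modified duration = 4.2171


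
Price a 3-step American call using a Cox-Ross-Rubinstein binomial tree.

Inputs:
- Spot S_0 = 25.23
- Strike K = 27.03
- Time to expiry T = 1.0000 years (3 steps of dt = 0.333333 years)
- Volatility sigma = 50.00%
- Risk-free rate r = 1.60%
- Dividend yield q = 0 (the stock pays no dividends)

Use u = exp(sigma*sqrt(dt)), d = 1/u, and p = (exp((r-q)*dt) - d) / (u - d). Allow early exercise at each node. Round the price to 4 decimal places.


Answer: Price = V(0,0) = 4.8265

Derivation:
dt = T/N = 0.333333
u = exp(sigma*sqrt(dt)) = 1.334658; d = 1/u = 0.749256
p = (exp((r-q)*dt) - d) / (u - d) = 0.437463
Discount per step: exp(-r*dt) = 0.994681
Stock lattice S(k, i) with i counting down-moves:
  k=0: S(0,0) = 25.2300
  k=1: S(1,0) = 33.6734; S(1,1) = 18.9037
  k=2: S(2,0) = 44.9425; S(2,1) = 25.2300; S(2,2) = 14.1637
  k=3: S(3,0) = 59.9829; S(3,1) = 33.6734; S(3,2) = 18.9037; S(3,3) = 10.6122
Terminal payoffs V(N, i) = max(S_T - K, 0):
  V(3,0) = 32.952879; V(3,1) = 6.643423; V(3,2) = 0.000000; V(3,3) = 0.000000
Backward induction: V(k, i) = exp(-r*dt) * [p * V(k+1, i) + (1-p) * V(k+1, i+1)]; then take max(V_cont, immediate exercise) for American.
  V(2,0) = exp(-r*dt) * [p*32.952879 + (1-p)*6.643423] = 18.056282; exercise = 17.912506; V(2,0) = max -> 18.056282
  V(2,1) = exp(-r*dt) * [p*6.643423 + (1-p)*0.000000] = 2.890794; exercise = 0.000000; V(2,1) = max -> 2.890794
  V(2,2) = exp(-r*dt) * [p*0.000000 + (1-p)*0.000000] = 0.000000; exercise = 0.000000; V(2,2) = max -> 0.000000
  V(1,0) = exp(-r*dt) * [p*18.056282 + (1-p)*2.890794] = 9.474470; exercise = 6.643423; V(1,0) = max -> 9.474470
  V(1,1) = exp(-r*dt) * [p*2.890794 + (1-p)*0.000000] = 1.257889; exercise = 0.000000; V(1,1) = max -> 1.257889
  V(0,0) = exp(-r*dt) * [p*9.474470 + (1-p)*1.257889] = 4.826530; exercise = 0.000000; V(0,0) = max -> 4.826530


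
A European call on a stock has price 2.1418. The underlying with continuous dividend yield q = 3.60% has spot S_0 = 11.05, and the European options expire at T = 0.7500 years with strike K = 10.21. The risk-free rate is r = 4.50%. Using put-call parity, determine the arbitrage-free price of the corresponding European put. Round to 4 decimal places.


Put-call parity: C - P = S_0 * exp(-qT) - K * exp(-rT).
S_0 * exp(-qT) = 11.0500 * 0.97336124 = 10.75564172
K * exp(-rT) = 10.2100 * 0.96681318 = 9.87116254
P = C - S*exp(-qT) + K*exp(-rT)
P = 2.1418 - 10.75564172 + 9.87116254 = 1.2573

Answer: Put price = 1.2573


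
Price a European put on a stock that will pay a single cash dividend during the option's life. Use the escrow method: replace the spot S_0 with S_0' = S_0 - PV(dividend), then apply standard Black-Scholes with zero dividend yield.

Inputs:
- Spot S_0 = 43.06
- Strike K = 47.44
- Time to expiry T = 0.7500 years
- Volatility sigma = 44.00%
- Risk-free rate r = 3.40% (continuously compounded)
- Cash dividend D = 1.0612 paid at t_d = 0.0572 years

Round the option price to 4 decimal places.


PV(D) = D * exp(-r * t_d) = 1.0612 * 0.99805709 = 1.05913818
S_0' = S_0 - PV(D) = 43.0600 - 1.05913818 = 42.00086182
d1 = (ln(S_0'/K) + (r + sigma^2/2)*T) / (sigma*sqrt(T)) = -0.06213238
d2 = d1 - sigma*sqrt(T) = -0.44318356
exp(-rT) = 0.97482238
N(-d1) = 0.52477129; N(-d2) = 0.67118352
P = K * exp(-rT) * N(-d2) - S_0' * N(-d1) = 47.4400 * 0.97482238 * 0.67118352 - 42.00086182 * 0.52477129 = 8.9984

Answer: Price = 8.9984


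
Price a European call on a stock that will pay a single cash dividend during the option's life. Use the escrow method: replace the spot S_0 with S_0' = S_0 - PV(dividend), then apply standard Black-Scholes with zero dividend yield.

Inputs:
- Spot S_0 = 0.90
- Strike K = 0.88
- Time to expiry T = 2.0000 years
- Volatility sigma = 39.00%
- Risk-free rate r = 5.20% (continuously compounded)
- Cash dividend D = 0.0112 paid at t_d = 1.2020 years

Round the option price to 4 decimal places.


PV(D) = D * exp(-r * t_d) = 0.0112 * 0.93940931 = 0.01052138
S_0' = S_0 - PV(D) = 0.9000 - 0.01052138 = 0.88947862
d1 = (ln(S_0'/K) + (r + sigma^2/2)*T) / (sigma*sqrt(T)) = 0.48375815
d2 = d1 - sigma*sqrt(T) = -0.06778514
exp(-rT) = 0.90122530
N(d1) = 0.68572124; N(d2) = 0.47297833
C = S_0' * N(d1) - K * exp(-rT) * N(d2) = 0.88947862 * 0.68572124 - 0.8800 * 0.90122530 * 0.47297833 = 0.2348

Answer: Price = 0.2348


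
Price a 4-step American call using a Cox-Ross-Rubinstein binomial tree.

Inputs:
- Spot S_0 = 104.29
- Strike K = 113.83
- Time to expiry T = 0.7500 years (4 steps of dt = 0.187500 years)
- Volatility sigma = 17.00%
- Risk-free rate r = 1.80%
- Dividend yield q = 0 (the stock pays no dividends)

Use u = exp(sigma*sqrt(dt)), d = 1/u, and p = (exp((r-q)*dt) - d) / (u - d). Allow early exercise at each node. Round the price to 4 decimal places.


Answer: Price = V(0,0) = 3.4314

Derivation:
dt = T/N = 0.187500
u = exp(sigma*sqrt(dt)) = 1.076389; d = 1/u = 0.929032
p = (exp((r-q)*dt) - d) / (u - d) = 0.504547
Discount per step: exp(-r*dt) = 0.996631
Stock lattice S(k, i) with i counting down-moves:
  k=0: S(0,0) = 104.2900
  k=1: S(1,0) = 112.2566; S(1,1) = 96.8887
  k=2: S(2,0) = 120.8318; S(2,1) = 104.2900; S(2,2) = 90.0127
  k=3: S(3,0) = 130.0621; S(3,1) = 112.2566; S(3,2) = 96.8887; S(3,3) = 83.6247
  k=4: S(4,0) = 139.9974; S(4,1) = 120.8318; S(4,2) = 104.2900; S(4,3) = 90.0127; S(4,4) = 77.6900
Terminal payoffs V(N, i) = max(S_T - K, 0):
  V(4,0) = 26.167437; V(4,1) = 7.001837; V(4,2) = 0.000000; V(4,3) = 0.000000; V(4,4) = 0.000000
Backward induction: V(k, i) = exp(-r*dt) * [p * V(k+1, i) + (1-p) * V(k+1, i+1)]; then take max(V_cont, immediate exercise) for American.
  V(3,0) = exp(-r*dt) * [p*26.167437 + (1-p)*7.001837] = 16.615619; exercise = 16.232091; V(3,0) = max -> 16.615619
  V(3,1) = exp(-r*dt) * [p*7.001837 + (1-p)*0.000000] = 3.520856; exercise = 0.000000; V(3,1) = max -> 3.520856
  V(3,2) = exp(-r*dt) * [p*0.000000 + (1-p)*0.000000] = 0.000000; exercise = 0.000000; V(3,2) = max -> 0.000000
  V(3,3) = exp(-r*dt) * [p*0.000000 + (1-p)*0.000000] = 0.000000; exercise = 0.000000; V(3,3) = max -> 0.000000
  V(2,0) = exp(-r*dt) * [p*16.615619 + (1-p)*3.520856] = 10.093662; exercise = 7.001837; V(2,0) = max -> 10.093662
  V(2,1) = exp(-r*dt) * [p*3.520856 + (1-p)*0.000000] = 1.770454; exercise = 0.000000; V(2,1) = max -> 1.770454
  V(2,2) = exp(-r*dt) * [p*0.000000 + (1-p)*0.000000] = 0.000000; exercise = 0.000000; V(2,2) = max -> 0.000000
  V(1,0) = exp(-r*dt) * [p*10.093662 + (1-p)*1.770454] = 5.949793; exercise = 0.000000; V(1,0) = max -> 5.949793
  V(1,1) = exp(-r*dt) * [p*1.770454 + (1-p)*0.000000] = 0.890268; exercise = 0.000000; V(1,1) = max -> 0.890268
  V(0,0) = exp(-r*dt) * [p*5.949793 + (1-p)*0.890268] = 3.431438; exercise = 0.000000; V(0,0) = max -> 3.431438


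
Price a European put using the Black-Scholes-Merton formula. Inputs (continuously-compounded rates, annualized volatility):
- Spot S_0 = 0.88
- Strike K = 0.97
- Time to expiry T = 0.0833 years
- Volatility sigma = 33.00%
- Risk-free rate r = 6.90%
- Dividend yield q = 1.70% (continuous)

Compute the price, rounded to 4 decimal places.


Answer: Price = 0.0933

Derivation:
d1 = (ln(S/K) + (r - q + 0.5*sigma^2) * T) / (sigma * sqrt(T)) = -0.92926715
d2 = d1 - sigma * sqrt(T) = -1.02451089
exp(-rT) = 0.99426879; exp(-qT) = 0.99858490
P = K * exp(-rT) * N(-d2) - S_0 * exp(-qT) * N(-d1)
N(-d1) = 0.82362467; N(-d2) = 0.84720299
P = 0.9700 * 0.99426879 * 0.84720299 - 0.8800 * 0.99858490 * 0.82362467 = 0.0933


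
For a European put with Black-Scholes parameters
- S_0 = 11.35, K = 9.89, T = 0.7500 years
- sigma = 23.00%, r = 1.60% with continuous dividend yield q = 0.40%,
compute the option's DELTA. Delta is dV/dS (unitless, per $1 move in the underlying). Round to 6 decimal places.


d1 = 0.8360589081; d2 = 0.6368730652
phi(d1) = 0.2812712474; exp(-qT) = 0.9970044955; exp(-rT) = 0.9880717129
N(-d1) = 0.2015608820
Delta = -exp(-qT) * N(-d1) = -0.9970044955 * 0.2015608820 = -0.200957

Answer: Delta = -0.200957


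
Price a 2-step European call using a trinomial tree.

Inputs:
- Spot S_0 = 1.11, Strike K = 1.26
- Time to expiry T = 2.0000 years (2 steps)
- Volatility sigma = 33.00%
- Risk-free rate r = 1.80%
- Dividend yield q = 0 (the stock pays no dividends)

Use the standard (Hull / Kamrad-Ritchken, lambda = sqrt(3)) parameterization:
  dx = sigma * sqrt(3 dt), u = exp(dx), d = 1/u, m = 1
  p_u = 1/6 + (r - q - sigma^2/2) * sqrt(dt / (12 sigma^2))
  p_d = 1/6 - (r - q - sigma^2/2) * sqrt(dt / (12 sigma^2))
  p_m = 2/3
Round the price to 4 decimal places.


dt = T/N = 1.000000; dx = sigma*sqrt(3*dt) = 0.571577
u = exp(dx) = 1.771057; d = 1/u = 0.564634
p_u = 0.134781, p_m = 0.666667, p_d = 0.198552
Discount per step: exp(-r*dt) = 0.982161
Stock lattice S(k, j) with j the centered position index:
  k=0: S(0,+0) = 1.1100
  k=1: S(1,-1) = 0.6267; S(1,+0) = 1.1100; S(1,+1) = 1.9659
  k=2: S(2,-2) = 0.3539; S(2,-1) = 0.6267; S(2,+0) = 1.1100; S(2,+1) = 1.9659; S(2,+2) = 3.4817
Terminal payoffs V(N, j) = max(S_T - K, 0):
  V(2,-2) = 0.000000; V(2,-1) = 0.000000; V(2,+0) = 0.000000; V(2,+1) = 0.705874; V(2,+2) = 2.221675
Backward induction: V(k, j) = exp(-r*dt) * [p_u * V(k+1, j+1) + p_m * V(k+1, j) + p_d * V(k+1, j-1)]
  V(1,-1) = exp(-r*dt) * [p_u*0.000000 + p_m*0.000000 + p_d*0.000000] = 0.000000
  V(1,+0) = exp(-r*dt) * [p_u*0.705874 + p_m*0.000000 + p_d*0.000000] = 0.093441
  V(1,+1) = exp(-r*dt) * [p_u*2.221675 + p_m*0.705874 + p_d*0.000000] = 0.756286
  V(0,+0) = exp(-r*dt) * [p_u*0.756286 + p_m*0.093441 + p_d*0.000000] = 0.161298

Answer: Price = V(0,0) = 0.1613


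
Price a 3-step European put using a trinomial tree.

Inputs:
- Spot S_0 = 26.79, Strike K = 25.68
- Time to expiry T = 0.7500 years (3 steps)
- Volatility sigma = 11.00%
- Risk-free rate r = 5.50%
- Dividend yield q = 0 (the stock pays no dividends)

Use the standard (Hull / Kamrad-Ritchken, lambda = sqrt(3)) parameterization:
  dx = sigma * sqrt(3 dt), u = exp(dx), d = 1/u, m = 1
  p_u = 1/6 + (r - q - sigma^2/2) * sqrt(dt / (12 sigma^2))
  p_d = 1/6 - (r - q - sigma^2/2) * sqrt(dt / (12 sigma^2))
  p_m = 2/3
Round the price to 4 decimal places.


dt = T/N = 0.250000; dx = sigma*sqrt(3*dt) = 0.095263
u = exp(dx) = 1.099948; d = 1/u = 0.909134
p_u = 0.230897, p_m = 0.666667, p_d = 0.102436
Discount per step: exp(-r*dt) = 0.986344
Stock lattice S(k, j) with j the centered position index:
  k=0: S(0,+0) = 26.7900
  k=1: S(1,-1) = 24.3557; S(1,+0) = 26.7900; S(1,+1) = 29.4676
  k=2: S(2,-2) = 22.1426; S(2,-1) = 24.3557; S(2,+0) = 26.7900; S(2,+1) = 29.4676; S(2,+2) = 32.4128
  k=3: S(3,-3) = 20.1306; S(3,-2) = 22.1426; S(3,-1) = 24.3557; S(3,+0) = 26.7900; S(3,+1) = 29.4676; S(3,+2) = 32.4128; S(3,+3) = 35.6524
Terminal payoffs V(N, j) = max(K - S_T, 0):
  V(3,-3) = 5.549415; V(3,-2) = 3.537406; V(3,-1) = 1.324300; V(3,+0) = 0.000000; V(3,+1) = 0.000000; V(3,+2) = 0.000000; V(3,+3) = 0.000000
Backward induction: V(k, j) = exp(-r*dt) * [p_u * V(k+1, j+1) + p_m * V(k+1, j) + p_d * V(k+1, j-1)]
  V(2,-2) = exp(-r*dt) * [p_u*1.324300 + p_m*3.537406 + p_d*5.549415] = 3.188367
  V(2,-1) = exp(-r*dt) * [p_u*0.000000 + p_m*1.324300 + p_d*3.537406] = 1.228222
  V(2,+0) = exp(-r*dt) * [p_u*0.000000 + p_m*0.000000 + p_d*1.324300] = 0.133804
  V(2,+1) = exp(-r*dt) * [p_u*0.000000 + p_m*0.000000 + p_d*0.000000] = 0.000000
  V(2,+2) = exp(-r*dt) * [p_u*0.000000 + p_m*0.000000 + p_d*0.000000] = 0.000000
  V(1,-1) = exp(-r*dt) * [p_u*0.133804 + p_m*1.228222 + p_d*3.188367] = 1.160251
  V(1,+0) = exp(-r*dt) * [p_u*0.000000 + p_m*0.133804 + p_d*1.228222] = 0.212081
  V(1,+1) = exp(-r*dt) * [p_u*0.000000 + p_m*0.000000 + p_d*0.133804] = 0.013519
  V(0,+0) = exp(-r*dt) * [p_u*0.013519 + p_m*0.212081 + p_d*1.160251] = 0.259765

Answer: Price = V(0,0) = 0.2598


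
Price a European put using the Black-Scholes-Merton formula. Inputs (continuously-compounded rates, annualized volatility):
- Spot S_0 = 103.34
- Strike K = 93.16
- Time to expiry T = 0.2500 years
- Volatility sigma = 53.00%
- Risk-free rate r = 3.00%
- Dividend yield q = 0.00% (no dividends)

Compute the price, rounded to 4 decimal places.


Answer: Price = 5.7711

Derivation:
d1 = (ln(S/K) + (r - q + 0.5*sigma^2) * T) / (sigma * sqrt(T)) = 0.55214558
d2 = d1 - sigma * sqrt(T) = 0.28714558
exp(-rT) = 0.99252805; exp(-qT) = 1.00000000
P = K * exp(-rT) * N(-d2) - S_0 * exp(-qT) * N(-d1)
N(-d1) = 0.29042431; N(-d2) = 0.38700043
P = 93.1600 * 0.99252805 * 0.38700043 - 103.3400 * 1.00000000 * 0.29042431 = 5.7711


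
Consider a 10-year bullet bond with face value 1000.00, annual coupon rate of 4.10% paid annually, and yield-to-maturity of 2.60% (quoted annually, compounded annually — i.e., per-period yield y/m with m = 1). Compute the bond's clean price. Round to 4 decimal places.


Answer: Price = 1130.6052

Derivation:
Coupon per period c = face * coupon_rate / m = 41.000000
Periods per year m = 1; per-period yield y/m = 0.026000
Number of cashflows N = 10
Cashflows (t years, CF_t, discount factor 1/(1+y/m)^(m*t), PV):
  t = 1.0000: CF_t = 41.000000, DF = 0.974659, PV = 39.961014
  t = 2.0000: CF_t = 41.000000, DF = 0.949960, PV = 38.948356
  t = 3.0000: CF_t = 41.000000, DF = 0.925887, PV = 37.961361
  t = 4.0000: CF_t = 41.000000, DF = 0.902424, PV = 36.999377
  t = 5.0000: CF_t = 41.000000, DF = 0.879555, PV = 36.061771
  t = 6.0000: CF_t = 41.000000, DF = 0.857266, PV = 35.147925
  t = 7.0000: CF_t = 41.000000, DF = 0.835542, PV = 34.257237
  t = 8.0000: CF_t = 41.000000, DF = 0.814369, PV = 33.389120
  t = 9.0000: CF_t = 41.000000, DF = 0.793732, PV = 32.543002
  t = 10.0000: CF_t = 1041.000000, DF = 0.773618, PV = 805.336016
Price P = sum_t PV_t = 1130.605179


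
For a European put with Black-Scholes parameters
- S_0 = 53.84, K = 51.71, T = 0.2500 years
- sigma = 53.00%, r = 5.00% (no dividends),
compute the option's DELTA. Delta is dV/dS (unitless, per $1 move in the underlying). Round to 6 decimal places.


d1 = 0.3319924488; d2 = 0.0669924488
phi(d1) = 0.3775516018; exp(-qT) = 1.0000000000; exp(-rT) = 0.9875778005
N(-d1) = 0.3699474805
Delta = -exp(-qT) * N(-d1) = -1.0000000000 * 0.3699474805 = -0.369947

Answer: Delta = -0.369947


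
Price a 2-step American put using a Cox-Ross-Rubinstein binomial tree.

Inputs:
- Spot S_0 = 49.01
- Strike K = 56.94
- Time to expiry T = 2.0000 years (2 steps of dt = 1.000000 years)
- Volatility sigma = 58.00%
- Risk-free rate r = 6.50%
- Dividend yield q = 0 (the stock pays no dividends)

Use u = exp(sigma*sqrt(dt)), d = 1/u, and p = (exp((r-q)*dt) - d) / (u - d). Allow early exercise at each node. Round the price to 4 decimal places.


Answer: Price = V(0,0) = 17.8959

Derivation:
dt = T/N = 1.000000
u = exp(sigma*sqrt(dt)) = 1.786038; d = 1/u = 0.559898
p = (exp((r-q)*dt) - d) / (u - d) = 0.413705
Discount per step: exp(-r*dt) = 0.937067
Stock lattice S(k, i) with i counting down-moves:
  k=0: S(0,0) = 49.0100
  k=1: S(1,0) = 87.5337; S(1,1) = 27.4406
  k=2: S(2,0) = 156.3386; S(2,1) = 49.0100; S(2,2) = 15.3640
Terminal payoffs V(N, i) = max(K - S_T, 0):
  V(2,0) = 0.000000; V(2,1) = 7.930000; V(2,2) = 41.576042
Backward induction: V(k, i) = exp(-r*dt) * [p * V(k+1, i) + (1-p) * V(k+1, i+1)]; then take max(V_cont, immediate exercise) for American.
  V(1,0) = exp(-r*dt) * [p*0.000000 + (1-p)*7.930000] = 4.356724; exercise = 0.000000; V(1,0) = max -> 4.356724
  V(1,1) = exp(-r*dt) * [p*7.930000 + (1-p)*41.576042] = 25.916002; exercise = 29.499381; V(1,1) = max -> 29.499381
  V(0,0) = exp(-r*dt) * [p*4.356724 + (1-p)*29.499381] = 17.895861; exercise = 7.930000; V(0,0) = max -> 17.895861
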